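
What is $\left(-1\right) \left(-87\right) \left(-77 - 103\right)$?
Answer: $-15660$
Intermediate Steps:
$\left(-1\right) \left(-87\right) \left(-77 - 103\right) = 87 \left(-180\right) = -15660$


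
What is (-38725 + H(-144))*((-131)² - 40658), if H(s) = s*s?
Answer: 422687533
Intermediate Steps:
H(s) = s²
(-38725 + H(-144))*((-131)² - 40658) = (-38725 + (-144)²)*((-131)² - 40658) = (-38725 + 20736)*(17161 - 40658) = -17989*(-23497) = 422687533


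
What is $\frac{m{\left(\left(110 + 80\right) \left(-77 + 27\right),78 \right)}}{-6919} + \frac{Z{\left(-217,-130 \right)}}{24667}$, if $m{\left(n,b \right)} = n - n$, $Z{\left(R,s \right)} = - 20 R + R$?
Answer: $\frac{4123}{24667} \approx 0.16715$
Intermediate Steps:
$Z{\left(R,s \right)} = - 19 R$
$m{\left(n,b \right)} = 0$
$\frac{m{\left(\left(110 + 80\right) \left(-77 + 27\right),78 \right)}}{-6919} + \frac{Z{\left(-217,-130 \right)}}{24667} = \frac{0}{-6919} + \frac{\left(-19\right) \left(-217\right)}{24667} = 0 \left(- \frac{1}{6919}\right) + 4123 \cdot \frac{1}{24667} = 0 + \frac{4123}{24667} = \frac{4123}{24667}$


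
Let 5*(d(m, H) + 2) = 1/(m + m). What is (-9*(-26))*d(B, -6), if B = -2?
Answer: -4797/10 ≈ -479.70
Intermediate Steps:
d(m, H) = -2 + 1/(10*m) (d(m, H) = -2 + 1/(5*(m + m)) = -2 + 1/(5*((2*m))) = -2 + (1/(2*m))/5 = -2 + 1/(10*m))
(-9*(-26))*d(B, -6) = (-9*(-26))*(-2 + (⅒)/(-2)) = 234*(-2 + (⅒)*(-½)) = 234*(-2 - 1/20) = 234*(-41/20) = -4797/10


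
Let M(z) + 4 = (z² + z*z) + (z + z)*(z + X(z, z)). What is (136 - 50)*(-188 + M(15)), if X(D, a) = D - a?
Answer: 60888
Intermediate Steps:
M(z) = -4 + 4*z² (M(z) = -4 + ((z² + z*z) + (z + z)*(z + (z - z))) = -4 + ((z² + z²) + (2*z)*(z + 0)) = -4 + (2*z² + (2*z)*z) = -4 + (2*z² + 2*z²) = -4 + 4*z²)
(136 - 50)*(-188 + M(15)) = (136 - 50)*(-188 + (-4 + 4*15²)) = 86*(-188 + (-4 + 4*225)) = 86*(-188 + (-4 + 900)) = 86*(-188 + 896) = 86*708 = 60888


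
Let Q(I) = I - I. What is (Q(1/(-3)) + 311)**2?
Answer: 96721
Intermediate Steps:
Q(I) = 0
(Q(1/(-3)) + 311)**2 = (0 + 311)**2 = 311**2 = 96721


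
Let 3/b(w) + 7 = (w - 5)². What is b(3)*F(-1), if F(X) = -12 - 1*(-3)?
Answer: 9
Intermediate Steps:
F(X) = -9 (F(X) = -12 + 3 = -9)
b(w) = 3/(-7 + (-5 + w)²) (b(w) = 3/(-7 + (w - 5)²) = 3/(-7 + (-5 + w)²))
b(3)*F(-1) = (3/(-7 + (-5 + 3)²))*(-9) = (3/(-7 + (-2)²))*(-9) = (3/(-7 + 4))*(-9) = (3/(-3))*(-9) = (3*(-⅓))*(-9) = -1*(-9) = 9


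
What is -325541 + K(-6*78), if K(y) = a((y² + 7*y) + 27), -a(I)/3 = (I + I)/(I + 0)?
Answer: -325547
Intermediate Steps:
a(I) = -6 (a(I) = -3*(I + I)/(I + 0) = -3*2*I/I = -3*2 = -6)
K(y) = -6
-325541 + K(-6*78) = -325541 - 6 = -325547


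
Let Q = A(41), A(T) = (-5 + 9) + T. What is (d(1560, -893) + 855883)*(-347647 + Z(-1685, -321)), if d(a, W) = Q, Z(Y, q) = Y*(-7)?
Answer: -287465130656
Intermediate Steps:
A(T) = 4 + T
Z(Y, q) = -7*Y
Q = 45 (Q = 4 + 41 = 45)
d(a, W) = 45
(d(1560, -893) + 855883)*(-347647 + Z(-1685, -321)) = (45 + 855883)*(-347647 - 7*(-1685)) = 855928*(-347647 + 11795) = 855928*(-335852) = -287465130656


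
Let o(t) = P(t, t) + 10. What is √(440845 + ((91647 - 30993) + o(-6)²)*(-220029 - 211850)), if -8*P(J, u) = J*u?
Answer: I*√104831249443/2 ≈ 1.6189e+5*I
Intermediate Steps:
P(J, u) = -J*u/8
o(t) = 10 - t²/8 (o(t) = -t*t/8 + 10 = -t²/8 + 10 = 10 - t²/8)
√(440845 + ((91647 - 30993) + o(-6)²)*(-220029 - 211850)) = √(440845 + ((91647 - 30993) + (10 - ⅛*(-6)²)²)*(-220029 - 211850)) = √(440845 + (60654 + (10 - ⅛*36)²)*(-431879)) = √(440845 + (60654 + (10 - 9/2)²)*(-431879)) = √(440845 + (60654 + (11/2)²)*(-431879)) = √(440845 + (60654 + 121/4)*(-431879)) = √(440845 + (242737/4)*(-431879)) = √(440845 - 104833012823/4) = √(-104831249443/4) = I*√104831249443/2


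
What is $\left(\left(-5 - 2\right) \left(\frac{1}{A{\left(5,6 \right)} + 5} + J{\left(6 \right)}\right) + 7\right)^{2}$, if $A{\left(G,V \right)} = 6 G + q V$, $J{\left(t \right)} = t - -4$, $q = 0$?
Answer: $\frac{99856}{25} \approx 3994.2$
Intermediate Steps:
$J{\left(t \right)} = 4 + t$ ($J{\left(t \right)} = t + 4 = 4 + t$)
$A{\left(G,V \right)} = 6 G$ ($A{\left(G,V \right)} = 6 G + 0 V = 6 G + 0 = 6 G$)
$\left(\left(-5 - 2\right) \left(\frac{1}{A{\left(5,6 \right)} + 5} + J{\left(6 \right)}\right) + 7\right)^{2} = \left(\left(-5 - 2\right) \left(\frac{1}{6 \cdot 5 + 5} + \left(4 + 6\right)\right) + 7\right)^{2} = \left(- 7 \left(\frac{1}{30 + 5} + 10\right) + 7\right)^{2} = \left(- 7 \left(\frac{1}{35} + 10\right) + 7\right)^{2} = \left(\left(-7\right) \frac{351}{35} + 7\right)^{2} = \left(- \frac{351}{5} + 7\right)^{2} = \left(- \frac{316}{5}\right)^{2} = \frac{99856}{25}$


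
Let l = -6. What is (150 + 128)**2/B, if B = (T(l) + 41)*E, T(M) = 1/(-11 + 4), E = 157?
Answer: 270494/22451 ≈ 12.048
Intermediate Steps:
T(M) = -1/7 (T(M) = 1/(-7) = -1/7)
B = 44902/7 (B = (-1/7 + 41)*157 = (286/7)*157 = 44902/7 ≈ 6414.6)
(150 + 128)**2/B = (150 + 128)**2/(44902/7) = 278**2*(7/44902) = 77284*(7/44902) = 270494/22451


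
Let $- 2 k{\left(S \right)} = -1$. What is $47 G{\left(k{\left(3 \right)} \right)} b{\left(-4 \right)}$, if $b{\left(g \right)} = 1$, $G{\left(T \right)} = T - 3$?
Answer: $- \frac{235}{2} \approx -117.5$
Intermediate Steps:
$k{\left(S \right)} = \frac{1}{2}$ ($k{\left(S \right)} = \left(- \frac{1}{2}\right) \left(-1\right) = \frac{1}{2}$)
$G{\left(T \right)} = -3 + T$
$47 G{\left(k{\left(3 \right)} \right)} b{\left(-4 \right)} = 47 \left(-3 + \frac{1}{2}\right) 1 = 47 \left(- \frac{5}{2}\right) 1 = \left(- \frac{235}{2}\right) 1 = - \frac{235}{2}$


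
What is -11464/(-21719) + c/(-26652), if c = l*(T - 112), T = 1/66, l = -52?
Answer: 2954559035/9551104002 ≈ 0.30934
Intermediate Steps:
T = 1/66 ≈ 0.015152
c = 192166/33 (c = -52*(1/66 - 112) = -52*(-7391/66) = 192166/33 ≈ 5823.2)
-11464/(-21719) + c/(-26652) = -11464/(-21719) + (192166/33)/(-26652) = -11464*(-1/21719) + (192166/33)*(-1/26652) = 11464/21719 - 96083/439758 = 2954559035/9551104002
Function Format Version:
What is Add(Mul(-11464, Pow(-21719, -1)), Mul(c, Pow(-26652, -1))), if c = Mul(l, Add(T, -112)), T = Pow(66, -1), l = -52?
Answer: Rational(2954559035, 9551104002) ≈ 0.30934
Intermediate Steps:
T = Rational(1, 66) ≈ 0.015152
c = Rational(192166, 33) (c = Mul(-52, Add(Rational(1, 66), -112)) = Mul(-52, Rational(-7391, 66)) = Rational(192166, 33) ≈ 5823.2)
Add(Mul(-11464, Pow(-21719, -1)), Mul(c, Pow(-26652, -1))) = Add(Mul(-11464, Pow(-21719, -1)), Mul(Rational(192166, 33), Pow(-26652, -1))) = Add(Mul(-11464, Rational(-1, 21719)), Mul(Rational(192166, 33), Rational(-1, 26652))) = Add(Rational(11464, 21719), Rational(-96083, 439758)) = Rational(2954559035, 9551104002)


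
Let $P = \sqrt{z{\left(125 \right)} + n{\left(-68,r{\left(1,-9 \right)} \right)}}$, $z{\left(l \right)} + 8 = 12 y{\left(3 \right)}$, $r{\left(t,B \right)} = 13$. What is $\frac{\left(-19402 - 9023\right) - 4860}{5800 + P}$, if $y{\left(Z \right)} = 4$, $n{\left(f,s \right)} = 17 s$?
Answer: $- \frac{951000}{165713} + \frac{14265 \sqrt{29}}{4805677} \approx -5.7229$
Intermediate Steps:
$z{\left(l \right)} = 40$ ($z{\left(l \right)} = -8 + 12 \cdot 4 = -8 + 48 = 40$)
$P = 3 \sqrt{29}$ ($P = \sqrt{40 + 17 \cdot 13} = \sqrt{40 + 221} = \sqrt{261} = 3 \sqrt{29} \approx 16.155$)
$\frac{\left(-19402 - 9023\right) - 4860}{5800 + P} = \frac{\left(-19402 - 9023\right) - 4860}{5800 + 3 \sqrt{29}} = \frac{-28425 - 4860}{5800 + 3 \sqrt{29}} = - \frac{33285}{5800 + 3 \sqrt{29}}$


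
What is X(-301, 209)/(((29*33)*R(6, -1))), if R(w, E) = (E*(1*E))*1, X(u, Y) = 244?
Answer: 244/957 ≈ 0.25496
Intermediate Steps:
R(w, E) = E² (R(w, E) = (E*E)*1 = E²*1 = E²)
X(-301, 209)/(((29*33)*R(6, -1))) = 244/(((29*33)*(-1)²)) = 244/((957*1)) = 244/957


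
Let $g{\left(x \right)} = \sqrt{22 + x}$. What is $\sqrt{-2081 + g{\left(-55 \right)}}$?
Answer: $\sqrt{-2081 + i \sqrt{33}} \approx 0.06297 + 45.618 i$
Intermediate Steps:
$\sqrt{-2081 + g{\left(-55 \right)}} = \sqrt{-2081 + \sqrt{22 - 55}} = \sqrt{-2081 + \sqrt{-33}} = \sqrt{-2081 + i \sqrt{33}}$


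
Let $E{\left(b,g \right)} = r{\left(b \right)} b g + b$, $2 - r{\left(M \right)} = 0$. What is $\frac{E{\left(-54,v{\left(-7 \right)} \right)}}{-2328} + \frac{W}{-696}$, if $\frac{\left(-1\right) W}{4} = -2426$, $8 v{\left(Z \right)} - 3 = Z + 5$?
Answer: $- \frac{1878661}{135024} \approx -13.914$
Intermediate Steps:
$r{\left(M \right)} = 2$ ($r{\left(M \right)} = 2 - 0 = 2 + 0 = 2$)
$v{\left(Z \right)} = 1 + \frac{Z}{8}$ ($v{\left(Z \right)} = \frac{3}{8} + \frac{Z + 5}{8} = \frac{3}{8} + \frac{5 + Z}{8} = \frac{3}{8} + \left(\frac{5}{8} + \frac{Z}{8}\right) = 1 + \frac{Z}{8}$)
$W = 9704$ ($W = \left(-4\right) \left(-2426\right) = 9704$)
$E{\left(b,g \right)} = b + 2 b g$ ($E{\left(b,g \right)} = 2 b g + b = b + 2 b g$)
$\frac{E{\left(-54,v{\left(-7 \right)} \right)}}{-2328} + \frac{W}{-696} = \frac{\left(-54\right) \left(1 + 2 \left(1 + \frac{1}{8} \left(-7\right)\right)\right)}{-2328} + \frac{9704}{-696} = - 54 \left(1 + 2 \left(1 - \frac{7}{8}\right)\right) \left(- \frac{1}{2328}\right) + 9704 \left(- \frac{1}{696}\right) = - 54 \left(1 + 2 \cdot \frac{1}{8}\right) \left(- \frac{1}{2328}\right) - \frac{1213}{87} = - 54 \left(1 + \frac{1}{4}\right) \left(- \frac{1}{2328}\right) - \frac{1213}{87} = \left(-54\right) \frac{5}{4} \left(- \frac{1}{2328}\right) - \frac{1213}{87} = \left(- \frac{135}{2}\right) \left(- \frac{1}{2328}\right) - \frac{1213}{87} = \frac{45}{1552} - \frac{1213}{87} = - \frac{1878661}{135024}$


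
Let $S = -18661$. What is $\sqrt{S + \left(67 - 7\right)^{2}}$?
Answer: $i \sqrt{15061} \approx 122.72 i$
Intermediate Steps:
$\sqrt{S + \left(67 - 7\right)^{2}} = \sqrt{-18661 + \left(67 - 7\right)^{2}} = \sqrt{-18661 + 60^{2}} = \sqrt{-18661 + 3600} = \sqrt{-15061} = i \sqrt{15061}$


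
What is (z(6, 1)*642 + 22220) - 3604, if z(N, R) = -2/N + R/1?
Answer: 19044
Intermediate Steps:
z(N, R) = R - 2/N (z(N, R) = -2/N + R*1 = -2/N + R = R - 2/N)
(z(6, 1)*642 + 22220) - 3604 = ((1 - 2/6)*642 + 22220) - 3604 = ((1 - 2*⅙)*642 + 22220) - 3604 = ((1 - ⅓)*642 + 22220) - 3604 = ((⅔)*642 + 22220) - 3604 = (428 + 22220) - 3604 = 22648 - 3604 = 19044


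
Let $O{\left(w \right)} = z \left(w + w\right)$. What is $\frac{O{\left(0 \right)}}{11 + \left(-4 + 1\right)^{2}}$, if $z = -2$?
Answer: $0$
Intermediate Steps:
$O{\left(w \right)} = - 4 w$ ($O{\left(w \right)} = - 2 \left(w + w\right) = - 2 \cdot 2 w = - 4 w$)
$\frac{O{\left(0 \right)}}{11 + \left(-4 + 1\right)^{2}} = \frac{\left(-4\right) 0}{11 + \left(-4 + 1\right)^{2}} = \frac{1}{11 + \left(-3\right)^{2}} \cdot 0 = \frac{1}{11 + 9} \cdot 0 = \frac{1}{20} \cdot 0 = 0$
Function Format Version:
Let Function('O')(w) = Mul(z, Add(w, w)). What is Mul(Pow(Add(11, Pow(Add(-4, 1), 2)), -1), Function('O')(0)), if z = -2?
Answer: 0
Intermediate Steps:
Function('O')(w) = Mul(-4, w) (Function('O')(w) = Mul(-2, Add(w, w)) = Mul(-2, Mul(2, w)) = Mul(-4, w))
Mul(Pow(Add(11, Pow(Add(-4, 1), 2)), -1), Function('O')(0)) = Mul(Pow(Add(11, Pow(Add(-4, 1), 2)), -1), Mul(-4, 0)) = Mul(Pow(Add(11, Pow(-3, 2)), -1), 0) = Mul(Pow(Add(11, 9), -1), 0) = Mul(Pow(20, -1), 0) = Mul(Rational(1, 20), 0) = 0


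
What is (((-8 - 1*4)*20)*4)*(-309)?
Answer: 296640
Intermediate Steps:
(((-8 - 1*4)*20)*4)*(-309) = (((-8 - 4)*20)*4)*(-309) = (-12*20*4)*(-309) = -240*4*(-309) = -960*(-309) = 296640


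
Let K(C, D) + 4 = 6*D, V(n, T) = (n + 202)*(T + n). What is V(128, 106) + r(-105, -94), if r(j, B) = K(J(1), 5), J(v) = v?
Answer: 77246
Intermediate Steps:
V(n, T) = (202 + n)*(T + n)
K(C, D) = -4 + 6*D
r(j, B) = 26 (r(j, B) = -4 + 6*5 = -4 + 30 = 26)
V(128, 106) + r(-105, -94) = (128**2 + 202*106 + 202*128 + 106*128) + 26 = (16384 + 21412 + 25856 + 13568) + 26 = 77220 + 26 = 77246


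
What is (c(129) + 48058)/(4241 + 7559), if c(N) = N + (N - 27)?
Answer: 48289/11800 ≈ 4.0923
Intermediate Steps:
c(N) = -27 + 2*N (c(N) = N + (-27 + N) = -27 + 2*N)
(c(129) + 48058)/(4241 + 7559) = ((-27 + 2*129) + 48058)/(4241 + 7559) = ((-27 + 258) + 48058)/11800 = (231 + 48058)*(1/11800) = 48289*(1/11800) = 48289/11800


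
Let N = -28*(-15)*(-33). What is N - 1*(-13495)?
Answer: -365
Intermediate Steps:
N = -13860 (N = 420*(-33) = -13860)
N - 1*(-13495) = -13860 - 1*(-13495) = -13860 + 13495 = -365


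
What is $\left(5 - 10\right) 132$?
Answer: $-660$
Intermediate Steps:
$\left(5 - 10\right) 132 = \left(-5\right) 132 = -660$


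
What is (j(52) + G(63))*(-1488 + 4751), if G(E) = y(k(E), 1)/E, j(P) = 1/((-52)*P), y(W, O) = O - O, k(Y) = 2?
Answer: -251/208 ≈ -1.2067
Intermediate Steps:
y(W, O) = 0
j(P) = -1/(52*P)
G(E) = 0 (G(E) = 0/E = 0)
(j(52) + G(63))*(-1488 + 4751) = (-1/52/52 + 0)*(-1488 + 4751) = (-1/52*1/52 + 0)*3263 = (-1/2704 + 0)*3263 = -1/2704*3263 = -251/208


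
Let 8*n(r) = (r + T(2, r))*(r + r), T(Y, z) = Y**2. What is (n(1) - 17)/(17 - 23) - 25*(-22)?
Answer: 4421/8 ≈ 552.63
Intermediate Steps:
n(r) = r*(4 + r)/4 (n(r) = ((r + 2**2)*(r + r))/8 = ((r + 4)*(2*r))/8 = ((4 + r)*(2*r))/8 = (2*r*(4 + r))/8 = r*(4 + r)/4)
(n(1) - 17)/(17 - 23) - 25*(-22) = ((1/4)*1*(4 + 1) - 17)/(17 - 23) - 25*(-22) = ((1/4)*1*5 - 17)/(-6) + 550 = (5/4 - 17)*(-1/6) + 550 = -63/4*(-1/6) + 550 = 21/8 + 550 = 4421/8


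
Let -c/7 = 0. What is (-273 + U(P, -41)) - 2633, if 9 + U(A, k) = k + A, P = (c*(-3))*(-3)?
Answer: -2956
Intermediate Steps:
c = 0 (c = -7*0 = 0)
P = 0 (P = (0*(-3))*(-3) = 0*(-3) = 0)
U(A, k) = -9 + A + k (U(A, k) = -9 + (k + A) = -9 + (A + k) = -9 + A + k)
(-273 + U(P, -41)) - 2633 = (-273 + (-9 + 0 - 41)) - 2633 = (-273 - 50) - 2633 = -323 - 2633 = -2956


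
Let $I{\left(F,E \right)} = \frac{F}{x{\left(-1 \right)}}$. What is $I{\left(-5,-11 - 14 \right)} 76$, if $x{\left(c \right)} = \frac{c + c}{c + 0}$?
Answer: $-190$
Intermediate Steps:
$x{\left(c \right)} = 2$ ($x{\left(c \right)} = \frac{2 c}{c} = 2$)
$I{\left(F,E \right)} = \frac{F}{2}$
$I{\left(-5,-11 - 14 \right)} 76 = \frac{1}{2} \left(-5\right) 76 = \left(- \frac{5}{2}\right) 76 = -190$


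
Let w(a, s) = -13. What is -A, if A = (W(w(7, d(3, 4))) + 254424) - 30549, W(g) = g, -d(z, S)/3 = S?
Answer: -223862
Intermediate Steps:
d(z, S) = -3*S
A = 223862 (A = (-13 + 254424) - 30549 = 254411 - 30549 = 223862)
-A = -1*223862 = -223862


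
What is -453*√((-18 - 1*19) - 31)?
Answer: -906*I*√17 ≈ -3735.5*I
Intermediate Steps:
-453*√((-18 - 1*19) - 31) = -453*√((-18 - 19) - 31) = -453*√(-37 - 31) = -906*I*√17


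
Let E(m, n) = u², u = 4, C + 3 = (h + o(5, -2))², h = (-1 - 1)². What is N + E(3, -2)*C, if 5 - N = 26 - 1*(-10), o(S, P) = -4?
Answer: -79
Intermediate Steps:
N = -31 (N = 5 - (26 - 1*(-10)) = 5 - (26 + 10) = 5 - 1*36 = 5 - 36 = -31)
h = 4 (h = (-2)² = 4)
C = -3 (C = -3 + (4 - 4)² = -3 + 0² = -3 + 0 = -3)
E(m, n) = 16 (E(m, n) = 4² = 16)
N + E(3, -2)*C = -31 + 16*(-3) = -31 - 48 = -79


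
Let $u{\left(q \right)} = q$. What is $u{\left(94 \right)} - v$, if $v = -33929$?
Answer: $34023$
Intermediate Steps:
$u{\left(94 \right)} - v = 94 - -33929 = 94 + 33929 = 34023$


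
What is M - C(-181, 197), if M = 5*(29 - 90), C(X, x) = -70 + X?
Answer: -54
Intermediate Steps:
M = -305 (M = 5*(-61) = -305)
M - C(-181, 197) = -305 - (-70 - 181) = -305 - 1*(-251) = -305 + 251 = -54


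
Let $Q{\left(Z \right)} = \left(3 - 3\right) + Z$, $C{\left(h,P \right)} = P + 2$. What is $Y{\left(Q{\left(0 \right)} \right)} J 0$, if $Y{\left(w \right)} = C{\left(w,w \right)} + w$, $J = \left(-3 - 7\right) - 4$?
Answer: $0$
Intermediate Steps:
$C{\left(h,P \right)} = 2 + P$
$J = -14$ ($J = -10 - 4 = -14$)
$Q{\left(Z \right)} = Z$ ($Q{\left(Z \right)} = 0 + Z = Z$)
$Y{\left(w \right)} = 2 + 2 w$ ($Y{\left(w \right)} = \left(2 + w\right) + w = 2 + 2 w$)
$Y{\left(Q{\left(0 \right)} \right)} J 0 = \left(2 + 2 \cdot 0\right) \left(-14\right) 0 = \left(2 + 0\right) \left(-14\right) 0 = 2 \left(-14\right) 0 = \left(-28\right) 0 = 0$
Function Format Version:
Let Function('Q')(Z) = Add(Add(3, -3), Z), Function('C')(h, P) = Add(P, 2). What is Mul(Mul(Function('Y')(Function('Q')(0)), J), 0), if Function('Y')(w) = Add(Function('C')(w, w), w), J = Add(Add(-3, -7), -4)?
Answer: 0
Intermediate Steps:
Function('C')(h, P) = Add(2, P)
J = -14 (J = Add(-10, -4) = -14)
Function('Q')(Z) = Z (Function('Q')(Z) = Add(0, Z) = Z)
Function('Y')(w) = Add(2, Mul(2, w)) (Function('Y')(w) = Add(Add(2, w), w) = Add(2, Mul(2, w)))
Mul(Mul(Function('Y')(Function('Q')(0)), J), 0) = Mul(Mul(Add(2, Mul(2, 0)), -14), 0) = Mul(Mul(Add(2, 0), -14), 0) = Mul(Mul(2, -14), 0) = Mul(-28, 0) = 0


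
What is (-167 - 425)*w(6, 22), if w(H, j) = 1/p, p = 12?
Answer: -148/3 ≈ -49.333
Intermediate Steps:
w(H, j) = 1/12
(-167 - 425)*w(6, 22) = (-167 - 425)*(1/12) = -592*1/12 = -148/3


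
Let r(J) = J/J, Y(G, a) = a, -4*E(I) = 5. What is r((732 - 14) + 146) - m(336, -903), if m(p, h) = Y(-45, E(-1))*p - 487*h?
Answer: -439340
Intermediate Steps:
E(I) = -5/4 (E(I) = -¼*5 = -5/4)
m(p, h) = -487*h - 5*p/4 (m(p, h) = -5*p/4 - 487*h = -487*h - 5*p/4)
r(J) = 1
r((732 - 14) + 146) - m(336, -903) = 1 - (-487*(-903) - 5/4*336) = 1 - (439761 - 420) = 1 - 1*439341 = 1 - 439341 = -439340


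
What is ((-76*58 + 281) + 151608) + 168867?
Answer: 316348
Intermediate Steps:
((-76*58 + 281) + 151608) + 168867 = ((-4408 + 281) + 151608) + 168867 = (-4127 + 151608) + 168867 = 147481 + 168867 = 316348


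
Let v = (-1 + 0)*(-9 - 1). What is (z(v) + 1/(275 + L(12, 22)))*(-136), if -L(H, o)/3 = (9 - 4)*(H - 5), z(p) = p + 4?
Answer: -9524/5 ≈ -1904.8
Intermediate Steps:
v = 10 (v = -1*(-10) = 10)
z(p) = 4 + p
L(H, o) = 75 - 15*H (L(H, o) = -3*(9 - 4)*(H - 5) = -15*(-5 + H) = -3*(-25 + 5*H) = 75 - 15*H)
(z(v) + 1/(275 + L(12, 22)))*(-136) = ((4 + 10) + 1/(275 + (75 - 15*12)))*(-136) = (14 + 1/(275 + (75 - 180)))*(-136) = (14 + 1/(275 - 105))*(-136) = (14 + 1/170)*(-136) = (2381/170)*(-136) = -9524/5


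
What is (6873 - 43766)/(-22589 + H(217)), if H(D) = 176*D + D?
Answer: -36893/15820 ≈ -2.3320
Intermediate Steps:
H(D) = 177*D
(6873 - 43766)/(-22589 + H(217)) = (6873 - 43766)/(-22589 + 177*217) = -36893/(-22589 + 38409) = -36893/15820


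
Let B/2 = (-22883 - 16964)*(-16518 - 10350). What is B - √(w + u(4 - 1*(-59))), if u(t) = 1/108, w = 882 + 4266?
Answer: 2141218392 - √1667955/18 ≈ 2.1412e+9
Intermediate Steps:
w = 5148
u(t) = 1/108
B = 2141218392 (B = 2*((-22883 - 16964)*(-16518 - 10350)) = 2*(-39847*(-26868)) = 2*1070609196 = 2141218392)
B - √(w + u(4 - 1*(-59))) = 2141218392 - √(5148 + 1/108) = 2141218392 - √(555985/108) = 2141218392 - √1667955/18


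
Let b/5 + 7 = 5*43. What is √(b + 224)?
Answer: 4*√79 ≈ 35.553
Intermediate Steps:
b = 1040 (b = -35 + 5*(5*43) = -35 + 5*215 = -35 + 1075 = 1040)
√(b + 224) = √(1040 + 224) = √1264 = 4*√79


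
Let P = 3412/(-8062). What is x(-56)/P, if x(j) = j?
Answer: 112868/853 ≈ 132.32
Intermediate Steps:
P = -1706/4031 (P = 3412*(-1/8062) = -1706/4031 ≈ -0.42322)
x(-56)/P = -56/(-1706/4031) = -56*(-4031/1706) = 112868/853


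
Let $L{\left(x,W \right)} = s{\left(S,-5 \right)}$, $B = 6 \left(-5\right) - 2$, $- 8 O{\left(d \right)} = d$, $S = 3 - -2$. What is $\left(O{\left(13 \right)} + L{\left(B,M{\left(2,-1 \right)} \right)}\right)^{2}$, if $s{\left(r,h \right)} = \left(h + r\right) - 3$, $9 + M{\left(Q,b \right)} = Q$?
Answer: $\frac{1369}{64} \approx 21.391$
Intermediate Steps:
$S = 5$ ($S = 3 + 2 = 5$)
$M{\left(Q,b \right)} = -9 + Q$
$s{\left(r,h \right)} = -3 + h + r$
$O{\left(d \right)} = - \frac{d}{8}$
$B = -32$ ($B = -30 - 2 = -32$)
$L{\left(x,W \right)} = -3$ ($L{\left(x,W \right)} = -3 - 5 + 5 = -3$)
$\left(O{\left(13 \right)} + L{\left(B,M{\left(2,-1 \right)} \right)}\right)^{2} = \left(\left(- \frac{1}{8}\right) 13 - 3\right)^{2} = \left(- \frac{13}{8} - 3\right)^{2} = \left(- \frac{37}{8}\right)^{2} = \frac{1369}{64}$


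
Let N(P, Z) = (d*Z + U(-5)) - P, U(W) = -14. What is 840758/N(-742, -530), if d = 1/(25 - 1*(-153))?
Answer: 74827462/64527 ≈ 1159.6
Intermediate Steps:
d = 1/178 (d = 1/(25 + 153) = 1/178 ≈ 0.0056180)
N(P, Z) = -14 - P + Z/178 (N(P, Z) = (Z/178 - 14) - P = (-14 + Z/178) - P = -14 - P + Z/178)
840758/N(-742, -530) = 840758/(-14 - 1*(-742) + (1/178)*(-530)) = 840758/(-14 + 742 - 265/89) = 840758/(64527/89) = 840758*(89/64527) = 74827462/64527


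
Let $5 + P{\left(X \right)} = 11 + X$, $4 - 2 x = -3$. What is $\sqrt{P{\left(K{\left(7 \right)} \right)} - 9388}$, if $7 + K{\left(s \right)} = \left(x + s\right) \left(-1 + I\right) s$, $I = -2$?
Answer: $\frac{i \sqrt{38438}}{2} \approx 98.028 i$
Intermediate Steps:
$x = \frac{7}{2}$ ($x = 2 - - \frac{3}{2} = 2 + \frac{3}{2} = \frac{7}{2} \approx 3.5$)
$K{\left(s \right)} = -7 + s \left(- \frac{21}{2} - 3 s\right)$ ($K{\left(s \right)} = -7 + \left(\frac{7}{2} + s\right) \left(-1 - 2\right) s = -7 + \left(\frac{7}{2} + s\right) \left(-3\right) s = -7 + \left(- \frac{21}{2} - 3 s\right) s = -7 + s \left(- \frac{21}{2} - 3 s\right)$)
$P{\left(X \right)} = 6 + X$ ($P{\left(X \right)} = -5 + \left(11 + X\right) = 6 + X$)
$\sqrt{P{\left(K{\left(7 \right)} \right)} - 9388} = \sqrt{\left(6 - \left(\frac{161}{2} + 147\right)\right) - 9388} = \sqrt{\left(6 - \frac{455}{2}\right) - 9388} = \sqrt{- \frac{443}{2} - 9388} = \sqrt{- \frac{19219}{2}} = \frac{i \sqrt{38438}}{2}$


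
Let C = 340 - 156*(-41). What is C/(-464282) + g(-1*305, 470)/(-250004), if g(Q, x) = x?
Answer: -475559871/29018089282 ≈ -0.016388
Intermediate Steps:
C = 6736 (C = 340 + 6396 = 6736)
C/(-464282) + g(-1*305, 470)/(-250004) = 6736/(-464282) + 470/(-250004) = 6736*(-1/464282) + 470*(-1/250004) = -3368/232141 - 235/125002 = -475559871/29018089282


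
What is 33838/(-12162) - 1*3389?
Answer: -20625428/6081 ≈ -3391.8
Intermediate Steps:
33838/(-12162) - 1*3389 = 33838*(-1/12162) - 3389 = -16919/6081 - 3389 = -20625428/6081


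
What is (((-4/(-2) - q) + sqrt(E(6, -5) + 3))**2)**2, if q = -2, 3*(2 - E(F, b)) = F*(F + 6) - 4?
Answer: (12 + I*sqrt(159))**4/81 ≈ -1127.9 - 112.08*I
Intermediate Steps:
E(F, b) = 10/3 - F*(6 + F)/3 (E(F, b) = 2 - (F*(F + 6) - 4)/3 = 2 - (F*(6 + F) - 4)/3 = 2 - (-4 + F*(6 + F))/3 = 2 + (4/3 - F*(6 + F)/3) = 10/3 - F*(6 + F)/3)
(((-4/(-2) - q) + sqrt(E(6, -5) + 3))**2)**2 = (((-4/(-2) - 1*(-2)) + sqrt((10/3 - 2*6 - 1/3*6**2) + 3))**2)**2 = (((-4*(-1/2) + 2) + sqrt((10/3 - 12 - 1/3*36) + 3))**2)**2 = (((2 + 2) + sqrt((10/3 - 12 - 12) + 3))**2)**2 = ((4 + sqrt(-62/3 + 3))**2)**2 = ((4 + sqrt(-53/3))**2)**2 = ((4 + I*sqrt(159)/3)**2)**2 = (4 + I*sqrt(159)/3)**4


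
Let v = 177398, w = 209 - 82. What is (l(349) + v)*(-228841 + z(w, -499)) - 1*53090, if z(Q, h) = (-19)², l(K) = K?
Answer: -40611687650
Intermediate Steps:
w = 127
z(Q, h) = 361
(l(349) + v)*(-228841 + z(w, -499)) - 1*53090 = (349 + 177398)*(-228841 + 361) - 1*53090 = 177747*(-228480) - 53090 = -40611634560 - 53090 = -40611687650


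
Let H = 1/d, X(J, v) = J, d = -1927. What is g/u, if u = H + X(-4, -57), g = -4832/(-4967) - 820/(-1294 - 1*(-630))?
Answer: -3507808669/6356240098 ≈ -0.55187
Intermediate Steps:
H = -1/1927 (H = 1/(-1927) = -1/1927 ≈ -0.00051894)
g = 1820347/824522 (g = -4832*(-1/4967) - 820/(-1294 + 630) = 4832/4967 - 820/(-664) = 4832/4967 - 820*(-1/664) = 4832/4967 + 205/166 = 1820347/824522 ≈ 2.2078)
u = -7709/1927 (u = -1/1927 - 4 = -7709/1927 ≈ -4.0005)
g/u = 1820347/(824522*(-7709/1927)) = (1820347/824522)*(-1927/7709) = -3507808669/6356240098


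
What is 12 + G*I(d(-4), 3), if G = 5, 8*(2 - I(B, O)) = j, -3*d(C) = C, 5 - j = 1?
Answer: 39/2 ≈ 19.500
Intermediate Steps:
j = 4 (j = 5 - 1*1 = 5 - 1 = 4)
d(C) = -C/3
I(B, O) = 3/2 (I(B, O) = 2 - ⅛*4 = 2 - ½ = 3/2)
12 + G*I(d(-4), 3) = 12 + 5*(3/2) = 12 + 15/2 = 39/2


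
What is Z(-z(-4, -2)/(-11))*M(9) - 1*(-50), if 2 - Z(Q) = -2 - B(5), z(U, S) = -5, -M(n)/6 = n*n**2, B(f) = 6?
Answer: -43690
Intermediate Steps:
M(n) = -6*n**3 (M(n) = -6*n*n**2 = -6*n**3)
Z(Q) = 10 (Z(Q) = 2 - (-2 - 1*6) = 2 - (-2 - 6) = 2 - 1*(-8) = 2 + 8 = 10)
Z(-z(-4, -2)/(-11))*M(9) - 1*(-50) = 10*(-6*9**3) - 1*(-50) = 10*(-6*729) + 50 = 10*(-4374) + 50 = -43740 + 50 = -43690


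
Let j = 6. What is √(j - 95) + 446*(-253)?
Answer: -112838 + I*√89 ≈ -1.1284e+5 + 9.434*I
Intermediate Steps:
√(j - 95) + 446*(-253) = √(6 - 95) + 446*(-253) = √(-89) - 112838 = I*√89 - 112838 = -112838 + I*√89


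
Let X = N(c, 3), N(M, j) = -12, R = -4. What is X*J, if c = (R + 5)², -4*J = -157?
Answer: -471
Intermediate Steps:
J = 157/4 (J = -¼*(-157) = 157/4 ≈ 39.250)
c = 1 (c = (-4 + 5)² = 1² = 1)
X = -12
X*J = -12*157/4 = -471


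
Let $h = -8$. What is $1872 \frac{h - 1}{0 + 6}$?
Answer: $-2808$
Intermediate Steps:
$1872 \frac{h - 1}{0 + 6} = 1872 \frac{-8 - 1}{0 + 6} = 1872 \left(- \frac{9}{6}\right) = 1872 \left(\left(-9\right) \frac{1}{6}\right) = 1872 \left(- \frac{3}{2}\right) = -2808$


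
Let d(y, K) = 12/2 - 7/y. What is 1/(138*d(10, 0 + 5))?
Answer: 5/3657 ≈ 0.0013672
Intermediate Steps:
d(y, K) = 6 - 7/y (d(y, K) = 12*(½) - 7/y = 6 - 7/y)
1/(138*d(10, 0 + 5)) = 1/(138*(6 - 7/10)) = 1/(138*(53/10)) = 1/(3657/5) = 5/3657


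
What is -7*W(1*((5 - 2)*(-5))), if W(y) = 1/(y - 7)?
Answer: 7/22 ≈ 0.31818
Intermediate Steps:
W(y) = 1/(-7 + y)
-7*W(1*((5 - 2)*(-5))) = -7/(-7 + 1*((5 - 2)*(-5))) = -7/(-7 + 1*(3*(-5))) = -7/(-7 + 1*(-15)) = -7/(-7 - 15) = -7/(-22) = -7*(-1/22) = 7/22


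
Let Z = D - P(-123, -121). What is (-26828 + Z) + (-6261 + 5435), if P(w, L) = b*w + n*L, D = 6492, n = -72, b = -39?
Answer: -34671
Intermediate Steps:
P(w, L) = -72*L - 39*w (P(w, L) = -39*w - 72*L = -72*L - 39*w)
Z = -7017 (Z = 6492 - (-72*(-121) - 39*(-123)) = 6492 - (8712 + 4797) = 6492 - 1*13509 = 6492 - 13509 = -7017)
(-26828 + Z) + (-6261 + 5435) = (-26828 - 7017) + (-6261 + 5435) = -33845 - 826 = -34671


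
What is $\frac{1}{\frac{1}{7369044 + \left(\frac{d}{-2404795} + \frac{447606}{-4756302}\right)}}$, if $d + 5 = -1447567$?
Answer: $\frac{4682590255123329663}{635440626005} \approx 7.369 \cdot 10^{6}$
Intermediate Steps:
$d = -1447572$ ($d = -5 - 1447567 = -1447572$)
$\frac{1}{\frac{1}{7369044 + \left(\frac{d}{-2404795} + \frac{447606}{-4756302}\right)}} = \frac{1}{\frac{1}{7369044 + \left(- \frac{1447572}{-2404795} + \frac{447606}{-4756302}\right)}} = \frac{1}{\frac{1}{7369044 + \left(\left(-1447572\right) \left(- \frac{1}{2404795}\right) + 447606 \left(- \frac{1}{4756302}\right)\right)}} = \frac{1}{\frac{1}{7369044 + \left(\frac{1447572}{2404795} - \frac{24867}{264239}\right)}} = \frac{1}{\frac{1}{7369044 + \frac{322704940443}{635440626005}}} = \frac{1}{\frac{1}{\frac{4682590255123329663}{635440626005}}} = \frac{1}{\frac{635440626005}{4682590255123329663}} = \frac{4682590255123329663}{635440626005}$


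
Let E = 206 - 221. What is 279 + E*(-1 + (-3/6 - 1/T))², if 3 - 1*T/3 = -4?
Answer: 142927/588 ≈ 243.07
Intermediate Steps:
T = 21 (T = 9 - 3*(-4) = 9 + 12 = 21)
E = -15
279 + E*(-1 + (-3/6 - 1/T))² = 279 - 15*(-1 + (-3/6 - 1/21))² = 279 - 15*(-1 + (-3*⅙ - 1*1/21))² = 279 - 15*(-1 + (-½ - 1/21))² = 279 - 15*(-1 - 23/42)² = 279 - 15*(-65/42)² = 279 - 15*4225/1764 = 279 - 21125/588 = 142927/588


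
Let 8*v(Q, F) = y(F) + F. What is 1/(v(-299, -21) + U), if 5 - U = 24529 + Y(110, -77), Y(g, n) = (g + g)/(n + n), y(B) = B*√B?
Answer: -38455508/943129114355 + 4116*I*√21/943129114355 ≈ -4.0774e-5 + 1.9999e-8*I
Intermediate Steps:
y(B) = B^(3/2)
Y(g, n) = g/n (Y(g, n) = (2*g)/((2*n)) = (2*g)*(1/(2*n)) = g/n)
v(Q, F) = F/8 + F^(3/2)/8 (v(Q, F) = (F^(3/2) + F)/8 = (F + F^(3/2))/8 = F/8 + F^(3/2)/8)
U = -171658/7 (U = 5 - (24529 + 110/(-77)) = 5 - (24529 + 110*(-1/77)) = 5 - (24529 - 10/7) = 5 - 1*171693/7 = 5 - 171693/7 = -171658/7 ≈ -24523.)
1/(v(-299, -21) + U) = 1/(((⅛)*(-21) + (-21)^(3/2)/8) - 171658/7) = 1/((-21/8 + (-21*I*√21)/8) - 171658/7) = 1/((-21/8 - 21*I*√21/8) - 171658/7) = 1/(-1373411/56 - 21*I*√21/8)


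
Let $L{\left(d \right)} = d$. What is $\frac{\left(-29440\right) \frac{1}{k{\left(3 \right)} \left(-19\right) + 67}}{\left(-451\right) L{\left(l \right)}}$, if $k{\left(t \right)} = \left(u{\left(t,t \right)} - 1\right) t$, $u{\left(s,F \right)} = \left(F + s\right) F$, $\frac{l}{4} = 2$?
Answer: $- \frac{1840}{203401} \approx -0.0090462$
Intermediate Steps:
$l = 8$ ($l = 4 \cdot 2 = 8$)
$u{\left(s,F \right)} = F \left(F + s\right)$
$k{\left(t \right)} = t \left(-1 + 2 t^{2}\right)$ ($k{\left(t \right)} = \left(t \left(t + t\right) - 1\right) t = \left(t 2 t - 1\right) t = \left(2 t^{2} - 1\right) t = \left(-1 + 2 t^{2}\right) t = t \left(-1 + 2 t^{2}\right)$)
$\frac{\left(-29440\right) \frac{1}{k{\left(3 \right)} \left(-19\right) + 67}}{\left(-451\right) L{\left(l \right)}} = \frac{\left(-29440\right) \frac{1}{\left(\left(-1\right) 3 + 2 \cdot 3^{3}\right) \left(-19\right) + 67}}{\left(-451\right) 8} = \frac{\left(-29440\right) \frac{1}{\left(-3 + 2 \cdot 27\right) \left(-19\right) + 67}}{-3608} = - \frac{29440}{\left(-3 + 54\right) \left(-19\right) + 67} \left(- \frac{1}{3608}\right) = - \frac{29440}{51 \left(-19\right) + 67} \left(- \frac{1}{3608}\right) = - \frac{29440}{-969 + 67} \left(- \frac{1}{3608}\right) = - \frac{29440}{-902} \left(- \frac{1}{3608}\right) = \left(-29440\right) \left(- \frac{1}{902}\right) \left(- \frac{1}{3608}\right) = \frac{14720}{451} \left(- \frac{1}{3608}\right) = - \frac{1840}{203401}$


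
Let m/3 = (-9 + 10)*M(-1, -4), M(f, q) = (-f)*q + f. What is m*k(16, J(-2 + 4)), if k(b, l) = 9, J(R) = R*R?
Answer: -135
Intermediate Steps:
J(R) = R**2
M(f, q) = f - f*q (M(f, q) = -f*q + f = f - f*q)
m = -15 (m = 3*((-9 + 10)*(-(1 - 1*(-4)))) = 3*(1*(-(1 + 4))) = 3*(1*(-1*5)) = 3*(1*(-5)) = 3*(-5) = -15)
m*k(16, J(-2 + 4)) = -15*9 = -135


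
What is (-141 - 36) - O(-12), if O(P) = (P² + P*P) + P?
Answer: -453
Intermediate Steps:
O(P) = P + 2*P² (O(P) = (P² + P²) + P = 2*P² + P = P + 2*P²)
(-141 - 36) - O(-12) = (-141 - 36) - (-12)*(1 + 2*(-12)) = -177 - (-12)*(1 - 24) = -177 - (-12)*(-23) = -177 - 1*276 = -177 - 276 = -453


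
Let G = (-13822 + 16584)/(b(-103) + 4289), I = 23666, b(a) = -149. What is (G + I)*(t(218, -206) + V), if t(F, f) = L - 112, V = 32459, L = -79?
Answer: 263468225378/345 ≈ 7.6368e+8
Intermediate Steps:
t(F, f) = -191 (t(F, f) = -79 - 112 = -191)
G = 1381/2070 (G = (-13822 + 16584)/(-149 + 4289) = 2762/4140 = 2762*(1/4140) = 1381/2070 ≈ 0.66715)
(G + I)*(t(218, -206) + V) = (1381/2070 + 23666)*(-191 + 32459) = (48990001/2070)*32268 = 263468225378/345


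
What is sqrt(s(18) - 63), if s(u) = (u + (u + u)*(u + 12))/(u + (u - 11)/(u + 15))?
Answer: 3*I*sqrt(108781)/601 ≈ 1.6464*I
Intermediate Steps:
s(u) = (u + 2*u*(12 + u))/(u + (-11 + u)/(15 + u)) (s(u) = (u + (2*u)*(12 + u))/(u + (-11 + u)/(15 + u)) = (u + 2*u*(12 + u))/(u + (-11 + u)/(15 + u)))
sqrt(s(18) - 63) = sqrt(18*(375 + 2*18**2 + 55*18)/(-11 + 18**2 + 16*18) - 63) = sqrt(18*(375 + 2*324 + 990)/(-11 + 324 + 288) - 63) = sqrt(18*(375 + 648 + 990)/601 - 63) = sqrt(18*(1/601)*2013 - 63) = sqrt(36234/601 - 63) = sqrt(-1629/601) = 3*I*sqrt(108781)/601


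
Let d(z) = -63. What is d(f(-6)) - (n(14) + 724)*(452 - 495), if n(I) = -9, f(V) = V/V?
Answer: 30682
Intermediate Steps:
f(V) = 1
d(f(-6)) - (n(14) + 724)*(452 - 495) = -63 - (-9 + 724)*(452 - 495) = -63 - 715*(-43) = -63 - 1*(-30745) = -63 + 30745 = 30682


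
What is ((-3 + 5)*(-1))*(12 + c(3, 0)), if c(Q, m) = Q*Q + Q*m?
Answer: -42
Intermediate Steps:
c(Q, m) = Q**2 + Q*m
((-3 + 5)*(-1))*(12 + c(3, 0)) = ((-3 + 5)*(-1))*(12 + 3*(3 + 0)) = (2*(-1))*(12 + 3*3) = -2*(12 + 9) = -2*21 = -42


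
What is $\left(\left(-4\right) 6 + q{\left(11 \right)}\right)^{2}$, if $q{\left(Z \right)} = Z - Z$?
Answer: $576$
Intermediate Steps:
$q{\left(Z \right)} = 0$
$\left(\left(-4\right) 6 + q{\left(11 \right)}\right)^{2} = \left(\left(-4\right) 6 + 0\right)^{2} = \left(-24 + 0\right)^{2} = \left(-24\right)^{2} = 576$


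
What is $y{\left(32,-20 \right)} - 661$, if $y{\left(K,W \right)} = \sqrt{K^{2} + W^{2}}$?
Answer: $-661 + 4 \sqrt{89} \approx -623.26$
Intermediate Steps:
$y{\left(32,-20 \right)} - 661 = \sqrt{32^{2} + \left(-20\right)^{2}} - 661 = \sqrt{1024 + 400} - 661 = \sqrt{1424} - 661 = 4 \sqrt{89} - 661 = -661 + 4 \sqrt{89}$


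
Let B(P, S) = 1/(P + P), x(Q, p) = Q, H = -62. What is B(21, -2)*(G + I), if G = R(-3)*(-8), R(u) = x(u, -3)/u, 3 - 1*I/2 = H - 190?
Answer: 251/21 ≈ 11.952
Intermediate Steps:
B(P, S) = 1/(2*P)
I = 510 (I = 6 - 2*(-62 - 190) = 6 - 2*(-252) = 6 + 504 = 510)
R(u) = 1 (R(u) = u/u = 1)
G = -8 (G = 1*(-8) = -8)
B(21, -2)*(G + I) = ((½)/21)*(-8 + 510) = ((½)*(1/21))*502 = (1/42)*502 = 251/21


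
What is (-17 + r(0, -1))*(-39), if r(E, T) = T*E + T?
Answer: 702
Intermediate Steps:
r(E, T) = T + E*T (r(E, T) = E*T + T = T + E*T)
(-17 + r(0, -1))*(-39) = (-17 - (1 + 0))*(-39) = (-17 - 1*1)*(-39) = (-17 - 1)*(-39) = -18*(-39) = 702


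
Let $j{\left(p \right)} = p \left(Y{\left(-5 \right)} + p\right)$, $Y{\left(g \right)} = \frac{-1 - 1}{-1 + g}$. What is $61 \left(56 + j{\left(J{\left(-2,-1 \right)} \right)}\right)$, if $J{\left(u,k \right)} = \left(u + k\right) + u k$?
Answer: $\frac{10370}{3} \approx 3456.7$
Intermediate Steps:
$Y{\left(g \right)} = - \frac{2}{-1 + g}$
$J{\left(u,k \right)} = k + u + k u$ ($J{\left(u,k \right)} = \left(k + u\right) + k u = k + u + k u$)
$j{\left(p \right)} = p \left(\frac{1}{3} + p\right)$ ($j{\left(p \right)} = p \left(- \frac{2}{-1 - 5} + p\right) = p \left(- \frac{2}{-6} + p\right) = p \left(\left(-2\right) \left(- \frac{1}{6}\right) + p\right) = p \left(\frac{1}{3} + p\right)$)
$61 \left(56 + j{\left(J{\left(-2,-1 \right)} \right)}\right) = 61 \left(56 + \left(-1 - 2 - -2\right) \left(\frac{1}{3} - 1\right)\right) = 61 \left(56 + \left(-1 - 2 + 2\right) \left(\frac{1}{3} - 1\right)\right) = 61 \left(56 - \left(\frac{1}{3} - 1\right)\right) = 61 \left(56 - - \frac{2}{3}\right) = 61 \left(56 + \frac{2}{3}\right) = 61 \cdot \frac{170}{3} = \frac{10370}{3}$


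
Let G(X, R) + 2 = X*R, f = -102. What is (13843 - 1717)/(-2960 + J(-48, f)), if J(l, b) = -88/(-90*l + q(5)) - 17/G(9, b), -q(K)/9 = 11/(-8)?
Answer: -386653031280/94383447277 ≈ -4.0966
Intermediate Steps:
q(K) = 99/8 (q(K) = -99/(-8) = -99*(-1)/8 = -9*(-11/8) = 99/8)
G(X, R) = -2 + R*X (G(X, R) = -2 + X*R = -2 + R*X)
J(l, b) = -88/(99/8 - 90*l) - 17/(-2 + 9*b) (J(l, b) = -88/(-90*l + 99/8) - 17/(-2 + b*9) = -88/(99/8 - 90*l) - 17/(-2 + 9*b))
(13843 - 1717)/(-2960 + J(-48, f)) = (13843 - 1717)/(-2960 + (275 - 12240*(-48) + 6336*(-102))/(9*(-11 + 80*(-48))*(-2 + 9*(-102)))) = 12126/(-2960 + (275 + 587520 - 646272)/(9*(-11 - 3840)*(-2 - 918))) = 12126/(-2960 + (1/9)*(-58477)/(-3851*(-920))) = 12126/(-2960 + (1/9)*(-1/3851)*(-1/920)*(-58477)) = 12126/(-2960 - 58477/31886280) = 12126/(-94383447277/31886280) = 12126*(-31886280/94383447277) = -386653031280/94383447277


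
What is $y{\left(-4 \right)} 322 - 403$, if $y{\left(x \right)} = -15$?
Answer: $-5233$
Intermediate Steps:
$y{\left(-4 \right)} 322 - 403 = \left(-15\right) 322 - 403 = -4830 - 403 = -5233$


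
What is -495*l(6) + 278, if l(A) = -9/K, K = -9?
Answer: -217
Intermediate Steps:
l(A) = 1 (l(A) = -9/(-9) = -9*(-⅑) = 1)
-495*l(6) + 278 = -495*1 + 278 = -495 + 278 = -217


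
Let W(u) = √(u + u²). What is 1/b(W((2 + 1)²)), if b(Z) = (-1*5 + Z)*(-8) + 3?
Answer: -43/3911 - 24*√10/3911 ≈ -0.030400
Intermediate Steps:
b(Z) = 43 - 8*Z (b(Z) = (-5 + Z)*(-8) + 3 = (40 - 8*Z) + 3 = 43 - 8*Z)
1/b(W((2 + 1)²)) = 1/(43 - 8*3*√(1 + (2 + 1)²)) = 1/(43 - 8*3*√(1 + 3²)) = 1/(43 - 8*3*√(1 + 9)) = 1/(43 - 8*3*√10) = 1/(43 - 24*√10)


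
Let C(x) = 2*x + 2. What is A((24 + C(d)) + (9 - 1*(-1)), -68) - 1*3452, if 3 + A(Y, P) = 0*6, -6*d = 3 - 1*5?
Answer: -3455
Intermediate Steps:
d = 1/3 (d = -(3 - 1*5)/6 = -(3 - 5)/6 = -1/6*(-2) = 1/3 ≈ 0.33333)
C(x) = 2 + 2*x
A(Y, P) = -3 (A(Y, P) = -3 + 0*6 = -3 + 0 = -3)
A((24 + C(d)) + (9 - 1*(-1)), -68) - 1*3452 = -3 - 1*3452 = -3 - 3452 = -3455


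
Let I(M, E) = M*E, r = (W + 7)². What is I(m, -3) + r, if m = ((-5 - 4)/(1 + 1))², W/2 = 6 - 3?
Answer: 433/4 ≈ 108.25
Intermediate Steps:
W = 6 (W = 2*(6 - 3) = 2*3 = 6)
r = 169 (r = (6 + 7)² = 13² = 169)
m = 81/4 (m = (-9/2)² = 81/4 ≈ 20.250)
I(M, E) = E*M
I(m, -3) + r = -3*81/4 + 169 = -243/4 + 169 = 433/4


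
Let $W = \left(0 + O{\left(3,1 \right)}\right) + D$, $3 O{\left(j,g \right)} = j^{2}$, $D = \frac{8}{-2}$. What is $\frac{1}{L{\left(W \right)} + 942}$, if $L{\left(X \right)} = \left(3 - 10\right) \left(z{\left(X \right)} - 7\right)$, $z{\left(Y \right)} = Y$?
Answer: $\frac{1}{998} \approx 0.001002$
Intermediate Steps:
$D = -4$ ($D = 8 \left(- \frac{1}{2}\right) = -4$)
$O{\left(j,g \right)} = \frac{j^{2}}{3}$
$W = -1$ ($W = \left(0 + \frac{3^{2}}{3}\right) - 4 = \left(0 + \frac{1}{3} \cdot 9\right) - 4 = \left(0 + 3\right) - 4 = 3 - 4 = -1$)
$L{\left(X \right)} = 49 - 7 X$ ($L{\left(X \right)} = \left(3 - 10\right) \left(X - 7\right) = - 7 \left(-7 + X\right) = 49 - 7 X$)
$\frac{1}{L{\left(W \right)} + 942} = \frac{1}{\left(49 - -7\right) + 942} = \frac{1}{\left(49 + 7\right) + 942} = \frac{1}{56 + 942} = \frac{1}{998}$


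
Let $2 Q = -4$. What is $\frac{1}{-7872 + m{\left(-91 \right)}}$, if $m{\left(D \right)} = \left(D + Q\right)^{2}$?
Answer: $\frac{1}{777} \approx 0.001287$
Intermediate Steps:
$Q = -2$ ($Q = \frac{1}{2} \left(-4\right) = -2$)
$m{\left(D \right)} = \left(-2 + D\right)^{2}$ ($m{\left(D \right)} = \left(D - 2\right)^{2} = \left(-2 + D\right)^{2}$)
$\frac{1}{-7872 + m{\left(-91 \right)}} = \frac{1}{-7872 + \left(-2 - 91\right)^{2}} = \frac{1}{-7872 + \left(-93\right)^{2}} = \frac{1}{-7872 + 8649} = \frac{1}{777}$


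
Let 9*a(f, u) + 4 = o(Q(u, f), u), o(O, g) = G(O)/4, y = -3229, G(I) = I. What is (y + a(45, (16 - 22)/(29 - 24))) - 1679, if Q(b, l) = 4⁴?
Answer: -14704/3 ≈ -4901.3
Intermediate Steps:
Q(b, l) = 256
o(O, g) = O/4
a(f, u) = 20/3 (a(f, u) = -4/9 + ((¼)*256)/9 = -4/9 + (⅑)*64 = -4/9 + 64/9 = 20/3)
(y + a(45, (16 - 22)/(29 - 24))) - 1679 = (-3229 + 20/3) - 1679 = -9667/3 - 1679 = -14704/3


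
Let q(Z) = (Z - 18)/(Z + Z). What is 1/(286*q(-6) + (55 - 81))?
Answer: 1/546 ≈ 0.0018315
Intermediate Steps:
q(Z) = (-18 + Z)/(2*Z) (q(Z) = (-18 + Z)/((2*Z)) = (-18 + Z)*(1/(2*Z)) = (-18 + Z)/(2*Z))
1/(286*q(-6) + (55 - 81)) = 1/(286*((½)*(-18 - 6)/(-6)) + (55 - 81)) = 1/(286*((½)*(-⅙)*(-24)) - 26) = 1/(286*2 - 26) = 1/(572 - 26) = 1/546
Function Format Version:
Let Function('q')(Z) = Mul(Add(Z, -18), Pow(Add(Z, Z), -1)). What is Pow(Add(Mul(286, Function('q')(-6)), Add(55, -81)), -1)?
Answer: Rational(1, 546) ≈ 0.0018315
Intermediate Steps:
Function('q')(Z) = Mul(Rational(1, 2), Pow(Z, -1), Add(-18, Z)) (Function('q')(Z) = Mul(Add(-18, Z), Pow(Mul(2, Z), -1)) = Mul(Add(-18, Z), Mul(Rational(1, 2), Pow(Z, -1))) = Mul(Rational(1, 2), Pow(Z, -1), Add(-18, Z)))
Pow(Add(Mul(286, Function('q')(-6)), Add(55, -81)), -1) = Pow(Add(Mul(286, Mul(Rational(1, 2), Pow(-6, -1), Add(-18, -6))), Add(55, -81)), -1) = Pow(Add(Mul(286, Mul(Rational(1, 2), Rational(-1, 6), -24)), -26), -1) = Pow(Add(Mul(286, 2), -26), -1) = Pow(Add(572, -26), -1) = Pow(546, -1) = Rational(1, 546)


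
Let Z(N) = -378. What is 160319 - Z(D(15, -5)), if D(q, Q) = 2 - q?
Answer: 160697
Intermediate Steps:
160319 - Z(D(15, -5)) = 160319 - 1*(-378) = 160319 + 378 = 160697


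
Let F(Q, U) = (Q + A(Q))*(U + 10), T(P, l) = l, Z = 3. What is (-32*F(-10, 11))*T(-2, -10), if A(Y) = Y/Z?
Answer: -89600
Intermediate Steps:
A(Y) = Y/3
F(Q, U) = 4*Q*(10 + U)/3 (F(Q, U) = (Q + Q/3)*(U + 10) = (4*Q/3)*(10 + U) = 4*Q*(10 + U)/3)
(-32*F(-10, 11))*T(-2, -10) = -128*(-10)*(10 + 11)/3*(-10) = -128*(-10)*21/3*(-10) = -32*(-280)*(-10) = 8960*(-10) = -89600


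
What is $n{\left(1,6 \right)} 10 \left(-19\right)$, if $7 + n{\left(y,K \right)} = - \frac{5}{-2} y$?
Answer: $855$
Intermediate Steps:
$n{\left(y,K \right)} = -7 + \frac{5 y}{2}$ ($n{\left(y,K \right)} = -7 + - \frac{5}{-2} y = -7 + \left(-5\right) \left(- \frac{1}{2}\right) y = -7 + \frac{5 y}{2}$)
$n{\left(1,6 \right)} 10 \left(-19\right) = \left(-7 + \frac{5}{2} \cdot 1\right) 10 \left(-19\right) = \left(-7 + \frac{5}{2}\right) 10 \left(-19\right) = \left(- \frac{9}{2}\right) 10 \left(-19\right) = \left(-45\right) \left(-19\right) = 855$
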